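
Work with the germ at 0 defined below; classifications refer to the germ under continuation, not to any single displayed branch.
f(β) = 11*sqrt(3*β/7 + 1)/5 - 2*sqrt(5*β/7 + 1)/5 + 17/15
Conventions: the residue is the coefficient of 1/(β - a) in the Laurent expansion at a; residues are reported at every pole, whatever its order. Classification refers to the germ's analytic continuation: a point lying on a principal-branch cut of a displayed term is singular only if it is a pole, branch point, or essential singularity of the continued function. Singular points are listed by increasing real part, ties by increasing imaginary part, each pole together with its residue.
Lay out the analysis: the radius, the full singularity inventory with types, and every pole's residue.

Branch term (-2/5)*sqrt(1 - β/(-7/5)): its argument vanishes at β = -7/5, a square-root branch point, modulus 7/5.
Branch term (11/5)*sqrt(1 - β/(-7/3)): its argument vanishes at β = -7/3, a square-root branch point, modulus 7/3.
The radius of convergence is the smallest modulus among the singular points: 7/5.
List the singular points by increasing real part (a conjugate pair: the negative imaginary part first).

Radius of convergence at 0: 7/5.
At -7/3: an algebraic (square-root) branch point.
At -7/5: an algebraic (square-root) branch point.


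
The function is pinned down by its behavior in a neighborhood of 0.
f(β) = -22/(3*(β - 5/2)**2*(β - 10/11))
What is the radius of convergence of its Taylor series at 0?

Denominator factor (β - 5/2)^2: pole of order 2 at 5/2, modulus 5/2.
Denominator factor (β - 10/11): pole of order 1 at 10/11, modulus 10/11.
The radius of convergence is the smallest modulus among the singular points: 10/11.

The radius of convergence is 10/11.


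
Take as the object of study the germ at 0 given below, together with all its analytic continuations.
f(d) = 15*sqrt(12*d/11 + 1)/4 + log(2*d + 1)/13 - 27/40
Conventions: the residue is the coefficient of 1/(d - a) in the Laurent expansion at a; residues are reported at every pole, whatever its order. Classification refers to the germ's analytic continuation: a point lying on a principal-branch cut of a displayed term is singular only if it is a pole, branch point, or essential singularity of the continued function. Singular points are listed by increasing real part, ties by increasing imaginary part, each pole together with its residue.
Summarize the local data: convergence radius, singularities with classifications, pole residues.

Radius of convergence at 0: 1/2.
At -11/12: an algebraic (square-root) branch point.
At -1/2: a logarithmic branch point.

Branch term (15/4)*sqrt(1 - d/(-11/12)): its argument vanishes at d = -11/12, a square-root branch point, modulus 11/12.
Branch term (1/13)*log(1 - d/(-1/2)): its argument vanishes at d = -1/2, a logarithmic branch point, modulus 1/2.
The radius of convergence is the smallest modulus among the singular points: 1/2.
List the singular points by increasing real part (a conjugate pair: the negative imaginary part first).


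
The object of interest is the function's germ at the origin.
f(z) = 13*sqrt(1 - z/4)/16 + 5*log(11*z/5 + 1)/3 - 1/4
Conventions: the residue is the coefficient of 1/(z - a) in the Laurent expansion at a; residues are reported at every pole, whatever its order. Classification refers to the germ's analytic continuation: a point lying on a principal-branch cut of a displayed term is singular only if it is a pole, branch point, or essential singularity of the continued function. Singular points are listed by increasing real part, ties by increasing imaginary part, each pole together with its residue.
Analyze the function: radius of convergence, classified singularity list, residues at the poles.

Radius of convergence at 0: 5/11.
At -5/11: a logarithmic branch point.
At 4: an algebraic (square-root) branch point.

Branch term (13/16)*sqrt(1 - z/(4)): its argument vanishes at z = 4, a square-root branch point, modulus 4.
Branch term (5/3)*log(1 - z/(-5/11)): its argument vanishes at z = -5/11, a logarithmic branch point, modulus 5/11.
The radius of convergence is the smallest modulus among the singular points: 5/11.
List the singular points by increasing real part (a conjugate pair: the negative imaginary part first).


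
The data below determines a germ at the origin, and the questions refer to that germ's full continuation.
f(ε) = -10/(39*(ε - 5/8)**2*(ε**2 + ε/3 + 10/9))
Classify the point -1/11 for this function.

Denominator factors: ε**2 + ε/3 + 10/9 = 1186/1089 at ε = -1/11; ε - 5/8 = -63/88 at ε = -1/11 — none vanishes.
So the germ continues analytically to -1/11.

The point is a regular point.


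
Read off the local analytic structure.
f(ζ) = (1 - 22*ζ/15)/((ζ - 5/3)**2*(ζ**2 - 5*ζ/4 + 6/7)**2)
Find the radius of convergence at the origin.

The radius of convergence is (1/7)*sqrt(42).

Denominator factor (ζ - 5/3)^2: pole of order 2 at 5/3, modulus 5/3.
Denominator factor (ζ**2 - 5*ζ/4 + 6/7)^2: discriminant -209/112, complex-conjugate roots (5/8) + ((1/56)*sqrt(1463))*i and (5/8) - ((1/56)*sqrt(1463))*i; poles of order 2, moduli (1/7)*sqrt(42) and (1/7)*sqrt(42).
The radius of convergence is the smallest modulus among the singular points: (1/7)*sqrt(42).


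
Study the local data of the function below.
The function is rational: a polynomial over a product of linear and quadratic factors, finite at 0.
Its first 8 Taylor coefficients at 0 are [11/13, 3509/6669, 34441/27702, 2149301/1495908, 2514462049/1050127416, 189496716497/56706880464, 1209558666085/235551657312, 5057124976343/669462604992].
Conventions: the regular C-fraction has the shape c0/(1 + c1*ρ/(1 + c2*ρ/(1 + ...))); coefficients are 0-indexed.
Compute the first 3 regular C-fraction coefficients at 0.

The regular C-fraction coefficients are [11/13, -319/513, -21105/12122].


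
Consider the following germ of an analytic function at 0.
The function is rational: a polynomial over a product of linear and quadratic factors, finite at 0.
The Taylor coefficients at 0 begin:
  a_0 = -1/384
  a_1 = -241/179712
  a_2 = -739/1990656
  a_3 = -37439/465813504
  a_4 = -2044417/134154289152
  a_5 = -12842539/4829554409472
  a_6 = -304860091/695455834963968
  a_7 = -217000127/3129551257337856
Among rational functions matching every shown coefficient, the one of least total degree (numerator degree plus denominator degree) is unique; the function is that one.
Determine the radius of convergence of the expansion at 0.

The radius of convergence is 8.

No rational of total degree below 4 reproduces all 8 coefficients; solving the [1/3] Pade equations on them gives f(η) = (3*η/13 + 3/2)/((η - 9)*(η - 8)**2), whose expansion matches every shown term.
Denominator factor (η - 9): pole of order 1 at 9, modulus 9.
Denominator factor (η - 8)^2: pole of order 2 at 8, modulus 8.
The radius of convergence is the smallest modulus among the singular points: 8.


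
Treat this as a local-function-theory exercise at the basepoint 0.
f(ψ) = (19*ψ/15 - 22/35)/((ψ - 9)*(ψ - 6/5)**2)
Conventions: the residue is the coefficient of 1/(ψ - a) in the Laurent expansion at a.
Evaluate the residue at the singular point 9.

The residue is 145/819.

At the order-1 pole 9 set g(ψ) = (ψ - (9))*f(ψ) = (19*ψ/15 - 22/35)/(ψ - 6/5)**2.
Simple pole: residue = g(a) at a = 9, which is 145/819.


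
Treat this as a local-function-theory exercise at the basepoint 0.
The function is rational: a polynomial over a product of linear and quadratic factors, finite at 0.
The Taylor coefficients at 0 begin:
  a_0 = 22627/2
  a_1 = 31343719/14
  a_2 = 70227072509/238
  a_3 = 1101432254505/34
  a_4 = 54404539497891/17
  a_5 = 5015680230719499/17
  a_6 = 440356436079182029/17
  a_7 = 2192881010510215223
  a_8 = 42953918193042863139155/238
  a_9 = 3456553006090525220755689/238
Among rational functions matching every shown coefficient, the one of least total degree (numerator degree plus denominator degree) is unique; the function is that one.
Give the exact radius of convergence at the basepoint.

No rational of total degree below 8 reproduces all 10 coefficients; solving the [2/6] Pade equations on them gives f(φ) = (2*φ**2/17 - 13*φ/14 + 17/2)/(φ**2 - 6*φ + 1/11)**3, whose expansion matches every shown term.
Denominator factor (φ**2 - 6*φ + 1/11)^3: discriminant 392/11, real irrational roots 3 + (7/11)*sqrt(22) and 3 - (7/11)*sqrt(22); poles of order 3, moduli 3 + (7/11)*sqrt(22) and 3 - (7/11)*sqrt(22).
The radius of convergence is the smallest modulus among the singular points: 3 - (7/11)*sqrt(22).

The radius of convergence is 3 - (7/11)*sqrt(22).


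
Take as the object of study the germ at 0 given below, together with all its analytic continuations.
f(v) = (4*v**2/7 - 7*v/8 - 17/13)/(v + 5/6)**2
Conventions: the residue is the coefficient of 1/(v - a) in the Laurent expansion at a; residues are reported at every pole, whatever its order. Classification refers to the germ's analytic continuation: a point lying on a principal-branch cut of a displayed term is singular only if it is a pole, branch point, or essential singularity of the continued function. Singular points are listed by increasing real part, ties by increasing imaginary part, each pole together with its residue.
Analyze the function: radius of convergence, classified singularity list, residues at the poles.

Radius of convergence at 0: 5/6.
At -5/6: a pole of order 2; residue -307/168.

Denominator factor (v + 5/6)^2: pole of order 2 at -5/6, modulus 5/6.
The radius of convergence is the smallest modulus among the singular points: 5/6.
At the order-2 pole -5/6 set g(v) = (v - (-5/6))^2*f(v) = 4*v**2/7 - 7*v/8 - 17/13.
Order-2 pole: residue = g'(a); g'(-5/6) = -307/168, so the residue is -307/168.


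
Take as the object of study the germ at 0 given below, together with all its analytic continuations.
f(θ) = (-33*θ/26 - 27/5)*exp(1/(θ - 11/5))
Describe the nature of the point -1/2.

There is no denominator, hence no pole anywhere.
The essential point of exp(1/(θ - (11/5))) is 11/5, not -1/2.
So the germ continues analytically to -1/2.

The point is a regular point.


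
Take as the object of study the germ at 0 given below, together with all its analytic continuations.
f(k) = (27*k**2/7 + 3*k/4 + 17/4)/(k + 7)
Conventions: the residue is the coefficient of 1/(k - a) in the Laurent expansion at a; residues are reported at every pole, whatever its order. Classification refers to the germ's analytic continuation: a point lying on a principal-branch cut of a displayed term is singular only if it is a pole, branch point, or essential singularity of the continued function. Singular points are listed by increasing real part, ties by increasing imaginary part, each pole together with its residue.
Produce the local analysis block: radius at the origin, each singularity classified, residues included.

Denominator factor (k + 7): pole of order 1 at -7, modulus 7.
The radius of convergence is the smallest modulus among the singular points: 7.
At the order-1 pole -7 set g(k) = (k - (-7))*f(k) = 27*k**2/7 + 3*k/4 + 17/4.
Simple pole: residue = g(a) at a = -7, which is 188.

Radius of convergence at 0: 7.
At -7: a pole of order 1; residue 188.


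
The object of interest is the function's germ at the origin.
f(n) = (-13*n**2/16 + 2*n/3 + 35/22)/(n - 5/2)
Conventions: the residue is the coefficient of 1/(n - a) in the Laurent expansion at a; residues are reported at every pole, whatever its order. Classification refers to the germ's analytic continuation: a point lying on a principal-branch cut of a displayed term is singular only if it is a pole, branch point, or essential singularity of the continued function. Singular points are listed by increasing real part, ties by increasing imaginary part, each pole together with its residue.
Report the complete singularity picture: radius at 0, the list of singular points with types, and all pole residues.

Denominator factor (n - 5/2): pole of order 1 at 5/2, modulus 5/2.
The radius of convergence is the smallest modulus among the singular points: 5/2.
At the order-1 pole 5/2 set g(n) = (n - (5/2))*f(n) = -13*n**2/16 + 2*n/3 + 35/22.
Simple pole: residue = g(a) at a = 5/2, which is -3845/2112.

Radius of convergence at 0: 5/2.
At 5/2: a pole of order 1; residue -3845/2112.


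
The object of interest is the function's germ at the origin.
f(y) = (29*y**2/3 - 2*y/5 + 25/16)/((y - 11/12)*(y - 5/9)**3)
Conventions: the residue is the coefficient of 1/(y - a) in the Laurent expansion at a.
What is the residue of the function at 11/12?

At the order-1 pole 11/12 set g(y) = (y - (11/12))*f(y) = (29*y**2/3 - 2*y/5 + 25/16)/(y - 5/9)**3.
Simple pole: residue = g(a) at a = 11/12, which is 2173824/10985.

The residue is 2173824/10985.


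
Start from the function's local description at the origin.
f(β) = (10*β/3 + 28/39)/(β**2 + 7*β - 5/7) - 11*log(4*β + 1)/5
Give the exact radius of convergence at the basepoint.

The radius of convergence is -7/2 + (11/14)*sqrt(21).

Denominator factor (β**2 + 7*β - 5/7): discriminant 363/7, real irrational roots -7/2 + (11/14)*sqrt(21) and -7/2 - (11/14)*sqrt(21); poles of order 1, moduli -7/2 + (11/14)*sqrt(21) and 7/2 + (11/14)*sqrt(21).
Branch term (-11/5)*log(1 - β/(-1/4)): its argument vanishes at β = -1/4, a logarithmic branch point, modulus 1/4.
The radius of convergence is the smallest modulus among the singular points: -7/2 + (11/14)*sqrt(21).


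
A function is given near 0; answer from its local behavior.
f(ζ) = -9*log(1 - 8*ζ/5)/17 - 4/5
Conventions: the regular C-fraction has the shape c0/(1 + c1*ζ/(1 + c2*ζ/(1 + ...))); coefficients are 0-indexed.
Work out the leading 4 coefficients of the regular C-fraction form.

The regular C-fraction coefficients are [-4/5, 18/17, -158/85, -136/1185].

Taylor coefficients (expand at 0): a_0 = -4/5, a_1 = 72/85, a_2 = 288/425, a_3 = 1536/2125.
c0 = a_0 = -4/5. Peel one level at a time: if S = 1 + c*ζ/S' with S'(0) = 1, then c is the ζ-coefficient of S and S' = c*ζ/(S - 1).
S_1 = c0/f = 1 + (18/17)*ζ + (2844/1445)*ζ^2 + ...; c1 = 18/17.
S_2 = c1*ζ/(S_1 - 1) = 1 + (-158/85)*ζ + (-16/75)*ζ^2 + ...; c2 = -158/85.
S_3 = c2*ζ/(S_2 - 1) = 1 + (-136/1185)*ζ + ...; c3 = -136/1185.


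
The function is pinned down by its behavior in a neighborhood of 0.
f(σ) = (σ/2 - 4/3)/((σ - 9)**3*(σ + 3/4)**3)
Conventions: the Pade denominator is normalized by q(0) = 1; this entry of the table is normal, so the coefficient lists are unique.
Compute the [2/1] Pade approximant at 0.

The Pade approximant has numerator coefficients [256/59049, -29293088/3713178267, 87017632/11139534801]; denominator coefficients [1, 139726/62883].

Taylor coefficients needed (expand at 0): a_0 = 256/59049, a_1 = -3104/177147, a_2 = 74528/1594323, a_3 = -4471232/43046721.
Write the denominator as Q(σ) = 1 + q1*σ. Requiring Q*f - P = O(σ^4) with deg P <= 2 kills the coefficients of σ^3..σ^3 in Q*f:
  σ^3: a_3 + q1*a_2 = 0, i.e. -4471232/43046721 + (74528/1594323)*q1 = 0.
Solving this linear system: q1 = 139726/62883.
The numerator is Q*f truncated at degree 2: P0 = a_0 = 256/59049; P1 = a_1 + q1*a_0 = -29293088/3713178267; P2 = a_2 + q1*a_1 = 87017632/11139534801.


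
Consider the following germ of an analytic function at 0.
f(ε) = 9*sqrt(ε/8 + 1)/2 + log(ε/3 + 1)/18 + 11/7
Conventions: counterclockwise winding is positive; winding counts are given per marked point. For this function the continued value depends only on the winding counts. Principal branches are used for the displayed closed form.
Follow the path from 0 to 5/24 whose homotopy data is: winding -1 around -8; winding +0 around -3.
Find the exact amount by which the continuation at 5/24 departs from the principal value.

Continued minus principal equals -(3/8)*sqrt(591).

The rational part is single-valued and drops out of the difference; each branch term changes only by its own monodromy.
(9/2)*sqrt(1 - ε/(-8)): winding -1 is odd, the square root flips sign, contributing -2*(9/2)*sqrt(1 - (5/24)/(-8)) = -2*(9/2)*sqrt(197/192) = -(3/8)*sqrt(591).
(1/18)*log(1 - ε/(-3)): winding 0 around -3, so this term returns to its principal value, contribution 0.
Summing the contributions at ε = 5/24 gives -(3/8)*sqrt(591).


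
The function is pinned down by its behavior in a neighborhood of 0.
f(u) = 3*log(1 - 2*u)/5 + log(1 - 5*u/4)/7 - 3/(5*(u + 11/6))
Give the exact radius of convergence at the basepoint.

Denominator factor (u + 11/6): pole of order 1 at -11/6, modulus 11/6.
Branch term (1/7)*log(1 - u/(4/5)): its argument vanishes at u = 4/5, a logarithmic branch point, modulus 4/5.
Branch term (3/5)*log(1 - u/(1/2)): its argument vanishes at u = 1/2, a logarithmic branch point, modulus 1/2.
The radius of convergence is the smallest modulus among the singular points: 1/2.

The radius of convergence is 1/2.


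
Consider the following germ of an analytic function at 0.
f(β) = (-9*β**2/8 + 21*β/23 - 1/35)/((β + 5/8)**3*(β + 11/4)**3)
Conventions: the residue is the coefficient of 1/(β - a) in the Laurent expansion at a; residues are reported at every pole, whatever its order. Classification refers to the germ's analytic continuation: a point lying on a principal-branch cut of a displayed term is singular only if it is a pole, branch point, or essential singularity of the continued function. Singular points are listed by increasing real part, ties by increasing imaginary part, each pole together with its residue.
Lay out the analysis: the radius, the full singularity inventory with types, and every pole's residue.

Denominator factor (β + 5/8)^3: pole of order 3 at -5/8, modulus 5/8.
Denominator factor (β + 11/4)^3: pole of order 3 at -11/4, modulus 11/4.
The radius of convergence is the smallest modulus among the singular points: 5/8.
At the order-3 pole -11/4 set g(β) = (β - (-11/4))^3*f(β) = (-9*β**2/8 + 21*β/23 - 1/35)/(β + 5/8)**3.
Order-3 pole: residue = g''(a)/2; g''(-11/4) = 1376819328/1142984885, so the residue is 688409664/1142984885.
At the order-3 pole -5/8 set g(β) = (β - (-5/8))^3*f(β) = (-9*β**2/8 + 21*β/23 - 1/35)/(β + 11/4)**3.
Order-3 pole: residue = g''(a)/2; g''(-5/8) = -1376819328/1142984885, so the residue is -688409664/1142984885.
List the singular points by increasing real part (a conjugate pair: the negative imaginary part first).

Radius of convergence at 0: 5/8.
At -11/4: a pole of order 3; residue 688409664/1142984885.
At -5/8: a pole of order 3; residue -688409664/1142984885.


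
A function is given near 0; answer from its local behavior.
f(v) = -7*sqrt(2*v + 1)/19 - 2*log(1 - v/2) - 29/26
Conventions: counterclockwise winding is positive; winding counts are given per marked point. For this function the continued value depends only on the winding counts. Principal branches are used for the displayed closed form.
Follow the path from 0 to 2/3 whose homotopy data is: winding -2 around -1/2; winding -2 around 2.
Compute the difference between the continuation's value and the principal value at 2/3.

Continued minus principal equals (8)*pi*i.

The rational part is single-valued and drops out of the difference; each branch term changes only by its own monodromy.
(-7/19)*sqrt(1 - v/(-1/2)): winding -2 is even, the square root returns to the same sheet, contribution 0.
(-2)*log(1 - v/(2)): each positive loop around 2 adds 2*pi*i to the log, so winding -2 contributes (-2)*(-2)*2*pi*i = (8)*pi*i.
Summing the contributions at v = 2/3 gives (8)*pi*i.


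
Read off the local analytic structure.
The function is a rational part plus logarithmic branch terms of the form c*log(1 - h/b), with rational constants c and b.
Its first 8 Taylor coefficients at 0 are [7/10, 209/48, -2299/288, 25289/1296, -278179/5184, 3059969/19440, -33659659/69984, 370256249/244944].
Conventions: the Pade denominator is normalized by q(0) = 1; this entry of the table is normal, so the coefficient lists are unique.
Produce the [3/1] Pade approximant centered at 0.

The Pade approximant has numerator coefficients [7/10, 1507/240, 2299/576, -25289/10368]; denominator coefficients [1, 11/4].

Taylor coefficients needed (read off): a_0 = 7/10, a_1 = 209/48, a_2 = -2299/288, a_3 = 25289/1296, a_4 = -278179/5184.
Write the denominator as Q(h) = 1 + q1*h. Requiring Q*f - P = O(h^5) with deg P <= 3 kills the coefficients of h^4..h^4 in Q*f:
  h^4: a_4 + q1*a_3 = 0, i.e. -278179/5184 + (25289/1296)*q1 = 0.
Solving this linear system: q1 = 11/4.
The numerator is Q*f truncated at degree 3: P0 = a_0 = 7/10; P1 = a_1 + q1*a_0 = 1507/240; P2 = a_2 + q1*a_1 = 2299/576; P3 = a_3 + q1*a_2 = -25289/10368.


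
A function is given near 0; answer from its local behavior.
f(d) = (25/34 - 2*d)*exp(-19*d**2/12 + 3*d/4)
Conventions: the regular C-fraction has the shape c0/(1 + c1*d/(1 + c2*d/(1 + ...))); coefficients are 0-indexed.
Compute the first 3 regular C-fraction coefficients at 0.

The regular C-fraction coefficients are [25/34, 197/100, -433379/118200].

Taylor coefficients (expand at 0): a_0 = 25/34, a_1 = -197/136, a_2 = -8021/3264.
c0 = a_0 = 25/34. Peel one level at a time: if S = 1 + c*d/S' with S'(0) = 1, then c is the d-coefficient of S and S' = c*d/(S - 1).
S_1 = c0/f = 1 + (197/100)*d + (433379/60000)*d^2 + ...; c1 = 197/100.
S_2 = c1*d/(S_1 - 1) = 1 + (-433379/118200)*d + ...; c2 = -433379/118200.


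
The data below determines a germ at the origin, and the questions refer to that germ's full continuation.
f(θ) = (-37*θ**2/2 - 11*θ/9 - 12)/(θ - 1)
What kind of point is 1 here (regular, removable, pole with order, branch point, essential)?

The denominator factor θ - 1 vanishes at 1 and appears to the power 1; the numerator there equals -571/18, nonzero, and no other factor vanishes.
Hence a pole whose order is the multiplicity, 1.

The point is a pole of order 1.


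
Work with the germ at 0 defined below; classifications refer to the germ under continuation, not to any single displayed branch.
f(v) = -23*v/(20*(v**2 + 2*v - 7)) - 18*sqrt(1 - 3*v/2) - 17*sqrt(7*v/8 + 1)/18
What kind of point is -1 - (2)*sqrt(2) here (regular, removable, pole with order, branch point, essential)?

The point is a pole of order 1.

The denominator factor v**2 + 2*v - 7 vanishes at -1 - (2)*sqrt(2) and appears to the power 1; the numerator there equals 23/20 + (23/10)*sqrt(2), nonzero, and no other factor vanishes.
The branch terms are analytic at this point.
Hence a pole whose order is the multiplicity, 1.


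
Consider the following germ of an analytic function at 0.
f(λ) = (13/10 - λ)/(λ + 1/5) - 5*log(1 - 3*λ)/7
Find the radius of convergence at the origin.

Denominator factor (λ + 1/5): pole of order 1 at -1/5, modulus 1/5.
Branch term (-5/7)*log(1 - λ/(1/3)): its argument vanishes at λ = 1/3, a logarithmic branch point, modulus 1/3.
The radius of convergence is the smallest modulus among the singular points: 1/5.

The radius of convergence is 1/5.


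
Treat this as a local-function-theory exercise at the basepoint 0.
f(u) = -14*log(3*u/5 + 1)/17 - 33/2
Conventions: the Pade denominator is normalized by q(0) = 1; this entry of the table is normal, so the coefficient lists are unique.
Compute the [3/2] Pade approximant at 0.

The Pade approximant has numerator coefficients [-33/2, -5259/425, -16911/8500, -63/10625]; denominator coefficients [1, 18/25, 27/250].

Taylor coefficients needed (expand at 0): a_0 = -33/2, a_1 = -42/85, a_2 = 63/425, a_3 = -126/2125, a_4 = 567/21250, a_5 = -3402/265625.
Write the denominator as Q(u) = 1 + q1*u + q2*u^2. Requiring Q*f - P = O(u^6) with deg P <= 3 kills the coefficients of u^4..u^5 in Q*f:
  u^4: a_4 + q1*a_3 + q2*a_2 = 0, i.e. 567/21250 + (-126/2125)*q1 + (63/425)*q2 = 0.
  u^5: a_5 + q1*a_4 + q2*a_3 = 0, i.e. -3402/265625 + (567/21250)*q1 + (-126/2125)*q2 = 0.
Solving this linear system: q1 = 18/25, q2 = 27/250.
The numerator is Q*f truncated at degree 3: P0 = a_0 = -33/2; P1 = a_1 + q1*a_0 = -5259/425; P2 = a_2 + q1*a_1 + q2*a_0 = -16911/8500; P3 = a_3 + q1*a_2 + q2*a_1 = -63/10625.


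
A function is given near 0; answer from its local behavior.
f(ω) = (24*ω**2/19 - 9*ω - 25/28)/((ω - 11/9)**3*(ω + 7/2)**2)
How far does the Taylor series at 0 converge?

The radius of convergence is 11/9.

Denominator factor (ω + 7/2)^2: pole of order 2 at -7/2, modulus 7/2.
Denominator factor (ω - 11/9)^3: pole of order 3 at 11/9, modulus 11/9.
The radius of convergence is the smallest modulus among the singular points: 11/9.


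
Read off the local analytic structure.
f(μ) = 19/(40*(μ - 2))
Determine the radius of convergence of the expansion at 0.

Denominator factor (μ - 2): pole of order 1 at 2, modulus 2.
The radius of convergence is the smallest modulus among the singular points: 2.

The radius of convergence is 2.


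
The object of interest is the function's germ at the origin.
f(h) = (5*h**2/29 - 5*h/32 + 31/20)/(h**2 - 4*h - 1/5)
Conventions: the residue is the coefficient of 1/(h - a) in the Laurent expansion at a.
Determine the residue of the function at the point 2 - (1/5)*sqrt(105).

The factor h**2 - 4*h - 1/5 splits as (h - a)(h - a') with a = 2 - (1/5)*sqrt(105), a' = 2 + (1/5)*sqrt(105). At the order-1 pole a set g(h) = (h - a)*f(h) = [5*h**2/29 - 5*h/32 + 31/20] / (h - a').
Simple pole: residue = g(a) at a = 2 - (1/5)*sqrt(105), which is 495/1856 - (6151/97440)*sqrt(105).

The residue is 495/1856 - (6151/97440)*sqrt(105).


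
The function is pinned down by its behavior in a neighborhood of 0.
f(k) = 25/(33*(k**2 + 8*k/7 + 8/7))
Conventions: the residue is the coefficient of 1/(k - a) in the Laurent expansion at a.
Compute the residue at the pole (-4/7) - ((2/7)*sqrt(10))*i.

The factor k**2 + 8*k/7 + 8/7 splits as (k - a)(k - a') with a = (-4/7) - ((2/7)*sqrt(10))*i, a' = (-4/7) + ((2/7)*sqrt(10))*i. At the order-1 pole a set g(k) = (k - a)*f(k) = [25/33] / (k - a').
Simple pole: residue = g(a) at a = (-4/7) - ((2/7)*sqrt(10))*i, which is ((35/264)*sqrt(10))*i.

The residue is ((35/264)*sqrt(10))*i.


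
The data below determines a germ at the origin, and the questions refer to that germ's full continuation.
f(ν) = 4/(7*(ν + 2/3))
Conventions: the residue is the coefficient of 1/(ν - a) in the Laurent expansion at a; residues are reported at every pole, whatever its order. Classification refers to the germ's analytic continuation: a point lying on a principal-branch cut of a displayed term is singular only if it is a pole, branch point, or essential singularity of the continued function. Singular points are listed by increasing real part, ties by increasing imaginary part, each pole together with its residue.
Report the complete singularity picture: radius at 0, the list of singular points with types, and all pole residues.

Denominator factor (ν + 2/3): pole of order 1 at -2/3, modulus 2/3.
The radius of convergence is the smallest modulus among the singular points: 2/3.
At the order-1 pole -2/3 set g(ν) = (ν - (-2/3))*f(ν) = 4/7.
Simple pole: residue = g(a) at a = -2/3, which is 4/7.

Radius of convergence at 0: 2/3.
At -2/3: a pole of order 1; residue 4/7.


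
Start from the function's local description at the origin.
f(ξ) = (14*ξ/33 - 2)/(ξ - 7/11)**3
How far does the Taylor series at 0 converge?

The radius of convergence is 7/11.

Denominator factor (ξ - 7/11)^3: pole of order 3 at 7/11, modulus 7/11.
The radius of convergence is the smallest modulus among the singular points: 7/11.


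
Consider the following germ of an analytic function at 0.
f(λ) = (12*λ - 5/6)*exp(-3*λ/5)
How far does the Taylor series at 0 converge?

The radius of convergence is infinite.

The factor exp(-3*λ/5) is entire and contributes no finite singular point.
The polynomial part has no poles.
No finite singular points: the Taylor series at 0 converges everywhere.


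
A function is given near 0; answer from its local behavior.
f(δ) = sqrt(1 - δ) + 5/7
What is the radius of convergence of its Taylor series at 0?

Branch term (1)*sqrt(1 - δ/(1)): its argument vanishes at δ = 1, a square-root branch point, modulus 1.
The radius of convergence is the smallest modulus among the singular points: 1.

The radius of convergence is 1.


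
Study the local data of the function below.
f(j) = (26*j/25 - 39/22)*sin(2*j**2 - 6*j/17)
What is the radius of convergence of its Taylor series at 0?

The radius of convergence is infinite.

The factor sin(2*j**2 - 6*j/17) is entire and contributes no finite singular point.
The polynomial part has no poles.
No finite singular points: the Taylor series at 0 converges everywhere.


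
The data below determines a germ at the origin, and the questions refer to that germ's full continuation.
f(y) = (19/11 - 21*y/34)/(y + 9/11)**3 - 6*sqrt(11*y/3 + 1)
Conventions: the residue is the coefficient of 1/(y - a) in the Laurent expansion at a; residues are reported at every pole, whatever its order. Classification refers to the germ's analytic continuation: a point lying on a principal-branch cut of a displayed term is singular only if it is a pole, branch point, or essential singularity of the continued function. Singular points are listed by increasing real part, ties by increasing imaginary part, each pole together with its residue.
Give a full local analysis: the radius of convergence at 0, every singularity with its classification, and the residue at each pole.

Radius of convergence at 0: 3/11.
At -9/11: a pole of order 3; residue 0.
At -3/11: an algebraic (square-root) branch point.

Denominator factor (y + 9/11)^3: pole of order 3 at -9/11, modulus 9/11.
Branch term (-6)*sqrt(1 - y/(-3/11)): its argument vanishes at y = -3/11, a square-root branch point, modulus 3/11.
The radius of convergence is the smallest modulus among the singular points: 3/11.
The branch term is analytic at -9/11 and contributes nothing to the residue; only the rational part matters.
At the order-3 pole -9/11 set g(y) = (y - (-9/11))^3*(rational part) = 19/11 - 21*y/34.
Order-3 pole: residue = g''(a)/2; g''(-9/11) = 0, so the residue is 0.
List the singular points by increasing real part (a conjugate pair: the negative imaginary part first).


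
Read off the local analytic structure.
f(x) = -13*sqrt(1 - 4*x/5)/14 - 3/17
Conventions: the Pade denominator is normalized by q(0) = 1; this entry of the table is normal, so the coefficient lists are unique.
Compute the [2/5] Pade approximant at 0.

Taylor coefficients needed (expand at 0): a_0 = -263/238, a_1 = 13/35, a_2 = 13/175, a_3 = 26/875, a_4 = 13/875, a_5 = 26/3125, a_6 = 78/15625, a_7 = 1716/546875.
Write the denominator as Q(x) = 1 + q1*x + q2*x^2 + q3*x^3 + q4*x^4 + q5*x^5. Requiring Q*f - P = O(x^8) with deg P <= 2 kills the coefficients of x^3..x^7 in Q*f:
  x^3: a_3 + q1*a_2 + q2*a_1 + q3*a_0 = 0, i.e. 26/875 + (13/175)*q1 + (13/35)*q2 + (-263/238)*q3 = 0.
  x^4: a_4 + q1*a_3 + q2*a_2 + q3*a_1 + q4*a_0 = 0, i.e. 13/875 + (26/875)*q1 + (13/175)*q2 + (13/35)*q3 + (-263/238)*q4 = 0.
  x^5: a_5 + q1*a_4 + q2*a_3 + q3*a_2 + q4*a_1 + q5*a_0 = 0, i.e. 26/3125 + (13/875)*q1 + (26/875)*q2 + (13/175)*q3 + (13/35)*q4 + (-263/238)*q5 = 0.
  x^6: a_6 + q1*a_5 + q2*a_4 + q3*a_3 + q4*a_2 + q5*a_1 = 0, i.e. 78/15625 + (26/3125)*q1 + (13/875)*q2 + (26/875)*q3 + (13/175)*q4 + (13/35)*q5 = 0.
  x^7: a_7 + q1*a_6 + q2*a_5 + q3*a_4 + q4*a_3 + q5*a_2 = 0, i.e. 1716/546875 + (78/15625)*q1 + (26/3125)*q2 + (13/875)*q3 + (26/875)*q4 + (13/175)*q5 = 0.
Solving this linear system: q1 = -387751726/447415325, q2 = 269442864/2237076625, q3 = 14563016/1597911875, q4 = 72763366/55926915625, q5 = 46375524/279634578125.
The numerator is Q*f truncated at degree 2: P0 = a_0 = -263/238; P1 = a_1 + q1*a_0 = 70765109334/53242423675; P2 = a_2 + q1*a_1 + q2*a_0 = -101349110697/266212118375.

The Pade approximant has numerator coefficients [-263/238, 70765109334/53242423675, -101349110697/266212118375]; denominator coefficients [1, -387751726/447415325, 269442864/2237076625, 14563016/1597911875, 72763366/55926915625, 46375524/279634578125].


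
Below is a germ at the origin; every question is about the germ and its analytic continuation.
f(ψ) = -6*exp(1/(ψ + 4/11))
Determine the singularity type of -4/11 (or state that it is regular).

The exponent 1/(ψ - (-4/11)) has a pole at -4/11, so exp(1/(ψ - (-4/11))) takes every nonzero value near it: an essential singularity (not a pole of any order).

The point is an essential singularity.


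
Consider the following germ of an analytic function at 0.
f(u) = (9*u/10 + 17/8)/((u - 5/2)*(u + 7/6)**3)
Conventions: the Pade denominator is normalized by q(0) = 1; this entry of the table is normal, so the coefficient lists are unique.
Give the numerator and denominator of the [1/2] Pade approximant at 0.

Taylor coefficients needed (expand at 0): a_0 = -918/1715, a_1 = 11232/12005, a_2 = -589248/420175, a_3 = 26625888/14706125.
Write the denominator as Q(u) = 1 + q1*u + q2*u^2. Requiring Q*f - P = O(u^4) with deg P <= 1 kills the coefficients of u^2..u^3 in Q*f:
  u^2: a_2 + q1*a_1 + q2*a_0 = 0, i.e. -589248/420175 + (11232/12005)*q1 + (-918/1715)*q2 = 0.
  u^3: a_3 + q1*a_2 + q2*a_1 = 0, i.e. 26625888/14706125 + (-589248/420175)*q1 + (11232/12005)*q2 = 0.
Solving this linear system: q1 = 20599/7490, q2 = 57336/26215.
The numerator is Q*f truncated at degree 1: P0 = a_0 = -918/1715; P1 = a_1 + q1*a_0 = -3445821/6422675.

The Pade approximant has numerator coefficients [-918/1715, -3445821/6422675]; denominator coefficients [1, 20599/7490, 57336/26215].


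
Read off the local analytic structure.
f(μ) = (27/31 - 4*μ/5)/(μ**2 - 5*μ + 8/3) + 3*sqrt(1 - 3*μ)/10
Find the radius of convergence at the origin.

Denominator factor (μ**2 - 5*μ + 8/3): discriminant 43/3, real irrational roots 5/2 + (1/6)*sqrt(129) and 5/2 - (1/6)*sqrt(129); poles of order 1, moduli 5/2 + (1/6)*sqrt(129) and 5/2 - (1/6)*sqrt(129).
Branch term (3/10)*sqrt(1 - μ/(1/3)): its argument vanishes at μ = 1/3, a square-root branch point, modulus 1/3.
The radius of convergence is the smallest modulus among the singular points: 1/3.

The radius of convergence is 1/3.


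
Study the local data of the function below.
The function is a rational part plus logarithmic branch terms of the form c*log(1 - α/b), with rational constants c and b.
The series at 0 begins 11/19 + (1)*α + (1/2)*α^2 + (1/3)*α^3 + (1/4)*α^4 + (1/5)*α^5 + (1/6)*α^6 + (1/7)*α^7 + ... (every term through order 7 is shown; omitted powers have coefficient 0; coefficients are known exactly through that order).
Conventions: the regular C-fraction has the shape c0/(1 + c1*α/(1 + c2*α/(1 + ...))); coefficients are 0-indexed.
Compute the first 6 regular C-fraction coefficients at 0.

The regular C-fraction coefficients are [11/19, -19/11, 27/22, 11/162, -46/81, -27/230].

Taylor coefficients (read off): a_0 = 11/19, a_1 = 1, a_2 = 1/2, a_3 = 1/3, a_4 = 1/4, a_5 = 1/5.
c0 = a_0 = 11/19. Peel one level at a time: if S = 1 + c*α/S' with S'(0) = 1, then c is the α-coefficient of S and S' = c*α/(S - 1).
S_1 = c0/f = 1 + (-19/11)*α + (513/242)*α^2 + ...; c1 = -19/11.
S_2 = c1*α/(S_1 - 1) = 1 + (27/22)*α + (-1/12)*α^2 + ...; c2 = 27/22.
S_3 = c2*α/(S_2 - 1) = 1 + (11/162)*α + (253/6561)*α^2 + ...; c3 = 11/162.
S_4 = c3*α/(S_3 - 1) = 1 + (-46/81)*α + (-1/15)*α^2 + ...; c4 = -46/81.
S_5 = c4*α/(S_4 - 1) = 1 + (-27/230)*α + ...; c5 = -27/230.


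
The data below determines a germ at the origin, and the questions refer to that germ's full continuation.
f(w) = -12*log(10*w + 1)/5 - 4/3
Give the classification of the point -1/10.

The term (-12/5)*log(1 - w/(-1/10)) has argument 1 - -1/10/(-1/10) = 0 at -1/10: a logarithmic (infinitely-sheeted) branch point; the remaining terms are analytic or single-valued there.

The point is a logarithmic branch point.


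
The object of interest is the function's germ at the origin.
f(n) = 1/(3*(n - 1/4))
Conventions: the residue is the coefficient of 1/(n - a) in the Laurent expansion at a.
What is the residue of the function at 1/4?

The residue is 1/3.

At the order-1 pole 1/4 set g(n) = (n - (1/4))*f(n) = 1/3.
Simple pole: residue = g(a) at a = 1/4, which is 1/3.


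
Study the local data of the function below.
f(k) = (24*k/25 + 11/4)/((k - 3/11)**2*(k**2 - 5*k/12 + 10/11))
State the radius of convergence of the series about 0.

The radius of convergence is 3/11.

Denominator factor (k**2 - 5*k/12 + 10/11): discriminant -5485/1584, complex-conjugate roots (5/24) + ((1/264)*sqrt(60335))*i and (5/24) - ((1/264)*sqrt(60335))*i; poles of order 1, moduli (1/11)*sqrt(110) and (1/11)*sqrt(110).
Denominator factor (k - 3/11)^2: pole of order 2 at 3/11, modulus 3/11.
The radius of convergence is the smallest modulus among the singular points: 3/11.


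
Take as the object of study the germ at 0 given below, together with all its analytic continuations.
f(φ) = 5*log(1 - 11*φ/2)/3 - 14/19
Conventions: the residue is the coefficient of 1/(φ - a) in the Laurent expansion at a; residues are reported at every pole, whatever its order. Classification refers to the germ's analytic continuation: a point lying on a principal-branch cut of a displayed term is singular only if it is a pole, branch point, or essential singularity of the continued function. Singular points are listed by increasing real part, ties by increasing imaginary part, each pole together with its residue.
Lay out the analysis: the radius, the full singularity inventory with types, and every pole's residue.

Branch term (5/3)*log(1 - φ/(2/11)): its argument vanishes at φ = 2/11, a logarithmic branch point, modulus 2/11.
The radius of convergence is the smallest modulus among the singular points: 2/11.

Radius of convergence at 0: 2/11.
At 2/11: a logarithmic branch point.


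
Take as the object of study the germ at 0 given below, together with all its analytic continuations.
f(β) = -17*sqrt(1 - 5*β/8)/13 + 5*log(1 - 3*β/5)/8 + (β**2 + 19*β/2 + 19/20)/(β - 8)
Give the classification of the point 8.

The denominator factor β - 8 vanishes at 8 and appears to the power 1; the numerator there equals 2819/20, nonzero, and no other factor vanishes.
The branch terms are analytic at this point.
Hence a pole whose order is the multiplicity, 1.

The point is a pole of order 1.


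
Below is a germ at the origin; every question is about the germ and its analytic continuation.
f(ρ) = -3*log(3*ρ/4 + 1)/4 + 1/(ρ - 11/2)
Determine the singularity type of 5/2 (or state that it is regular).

The point is a regular point.

Denominator factors: ρ - 11/2 = -3 at ρ = 5/2 — none vanishes.
Branch term log(1 - ρ/(-4/3)): argument at 5/2 is 23/8, nonzero, so 5/2 is not its branch point (a point on a principal cut is still regular for the continued germ).
So the germ continues analytically to 5/2.


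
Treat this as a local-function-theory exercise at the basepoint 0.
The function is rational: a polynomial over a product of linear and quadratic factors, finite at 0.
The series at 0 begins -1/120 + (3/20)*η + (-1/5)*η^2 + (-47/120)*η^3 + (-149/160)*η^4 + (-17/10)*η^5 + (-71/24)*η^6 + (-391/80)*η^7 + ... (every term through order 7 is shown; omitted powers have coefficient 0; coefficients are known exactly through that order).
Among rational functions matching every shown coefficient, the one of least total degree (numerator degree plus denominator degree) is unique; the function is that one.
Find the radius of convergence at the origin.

The radius of convergence is -1 + sqrt(3).

No rational of total degree below 6 reproduces all 8 coefficients; solving the [2/4] Pade equations on them gives f(η) = (-2*η**2 + 2*η/3 - 1/30)/(η**2 + 2*η - 2)**2, whose expansion matches every shown term.
Denominator factor (η**2 + 2*η - 2)^2: discriminant 12, real irrational roots -1 + sqrt(3) and -1 - sqrt(3); poles of order 2, moduli -1 + sqrt(3) and 1 + sqrt(3).
The radius of convergence is the smallest modulus among the singular points: -1 + sqrt(3).


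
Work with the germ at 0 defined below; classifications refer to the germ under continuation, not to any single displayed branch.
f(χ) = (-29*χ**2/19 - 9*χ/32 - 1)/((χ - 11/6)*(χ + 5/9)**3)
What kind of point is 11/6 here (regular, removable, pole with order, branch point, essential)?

The denominator factor χ - 11/6 vanishes at 11/6 and appears to the power 1; the numerator there equals -72731/10944, nonzero, and no other factor vanishes.
Hence a pole whose order is the multiplicity, 1.

The point is a pole of order 1.
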